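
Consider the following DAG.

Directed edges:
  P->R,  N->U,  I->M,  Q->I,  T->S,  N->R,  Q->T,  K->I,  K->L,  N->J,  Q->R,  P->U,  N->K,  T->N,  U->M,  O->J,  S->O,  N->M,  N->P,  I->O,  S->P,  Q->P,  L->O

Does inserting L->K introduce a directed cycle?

Yes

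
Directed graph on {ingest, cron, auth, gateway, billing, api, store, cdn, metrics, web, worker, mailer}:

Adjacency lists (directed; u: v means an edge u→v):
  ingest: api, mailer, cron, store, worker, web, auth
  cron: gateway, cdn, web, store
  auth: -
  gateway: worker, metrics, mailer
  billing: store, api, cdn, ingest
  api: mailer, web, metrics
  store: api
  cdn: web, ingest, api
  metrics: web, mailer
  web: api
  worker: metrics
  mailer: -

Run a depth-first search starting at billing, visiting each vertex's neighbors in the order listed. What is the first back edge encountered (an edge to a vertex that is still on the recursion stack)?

DFS from billing (visiting each vertex's neighbors in the order listed); mark gray on enter, black on exit:
billing gray
  store gray
    api gray
      mailer gray
      mailer black
      web gray
        web→api: api is gray → back edge
First back edge: web → api.

web->api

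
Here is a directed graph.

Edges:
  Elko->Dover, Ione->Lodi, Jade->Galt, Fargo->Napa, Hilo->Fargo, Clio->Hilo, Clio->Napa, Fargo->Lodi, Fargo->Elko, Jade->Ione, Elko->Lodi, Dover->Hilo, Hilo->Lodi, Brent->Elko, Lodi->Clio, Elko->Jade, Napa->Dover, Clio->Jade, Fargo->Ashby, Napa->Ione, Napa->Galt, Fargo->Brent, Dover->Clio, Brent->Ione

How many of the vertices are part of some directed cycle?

A vertex is on a directed cycle iff it belongs to a strongly connected component of size ≥ 2 (or has a self-loop).
The vertices on cycles are {Clio, Elko, Hilo, Ione, Jade, Lodi, Napa, Brent, Dover, Fargo} — 10 in total.

10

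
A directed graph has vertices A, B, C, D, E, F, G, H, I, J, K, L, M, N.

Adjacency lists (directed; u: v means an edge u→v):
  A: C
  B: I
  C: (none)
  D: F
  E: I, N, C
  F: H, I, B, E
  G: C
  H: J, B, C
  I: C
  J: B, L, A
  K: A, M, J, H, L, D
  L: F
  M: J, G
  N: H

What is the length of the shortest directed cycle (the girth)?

4

For each vertex v, BFS finds the shortest path from v back to v.
The shortest such closed walk is J → L → F → H → J, length 4.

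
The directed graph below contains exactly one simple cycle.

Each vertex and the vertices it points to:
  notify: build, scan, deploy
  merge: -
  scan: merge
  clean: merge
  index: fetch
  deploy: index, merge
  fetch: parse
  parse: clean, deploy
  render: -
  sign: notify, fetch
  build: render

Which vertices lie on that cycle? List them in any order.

fetch, index, parse, deploy

DFS with gray/black marking from fetch:
fetch gray
  parse gray
    clean gray
      merge gray
      merge black
    clean black
    deploy gray
      index gray
        index→fetch: fetch is gray → back edge
Back edge closes the cycle fetch → parse → deploy → index → fetch; its vertices are {fetch, index, parse, deploy}.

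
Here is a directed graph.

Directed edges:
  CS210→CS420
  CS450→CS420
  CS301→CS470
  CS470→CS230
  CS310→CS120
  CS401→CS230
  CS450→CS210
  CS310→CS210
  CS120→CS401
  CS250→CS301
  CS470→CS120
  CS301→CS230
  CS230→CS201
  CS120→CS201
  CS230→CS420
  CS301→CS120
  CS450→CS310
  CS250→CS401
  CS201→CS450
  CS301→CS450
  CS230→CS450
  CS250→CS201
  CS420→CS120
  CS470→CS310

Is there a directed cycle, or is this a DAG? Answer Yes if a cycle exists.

DFS with white/gray/black marking, starting from CS250:
CS250 gray
  CS301 gray
    CS120 gray
      CS201 gray
        CS450 gray
          CS420 gray
            CS420→CS120: CS120 is gray → back edge
Back edge found, so a cycle exists: CS120 → CS201 → CS450 → CS420 → CS120.

Yes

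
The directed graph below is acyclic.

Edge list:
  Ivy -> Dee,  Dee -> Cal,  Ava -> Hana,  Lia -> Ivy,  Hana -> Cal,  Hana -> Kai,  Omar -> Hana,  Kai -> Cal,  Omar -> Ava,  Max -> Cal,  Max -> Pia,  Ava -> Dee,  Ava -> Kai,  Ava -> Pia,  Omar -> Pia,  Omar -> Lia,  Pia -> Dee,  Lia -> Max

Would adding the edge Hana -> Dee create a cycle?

Adding Hana→Dee creates a cycle iff Dee can already reach Hana.
Explore from Dee: no path reaches Hana. The graph stays acyclic.

No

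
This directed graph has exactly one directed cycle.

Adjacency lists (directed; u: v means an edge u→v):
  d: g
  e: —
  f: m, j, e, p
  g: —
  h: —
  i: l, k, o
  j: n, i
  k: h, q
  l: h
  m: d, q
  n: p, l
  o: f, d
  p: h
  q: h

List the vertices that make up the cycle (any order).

f, i, j, o

DFS with gray/black marking from i:
i gray
  l gray
    h gray
    h black
  l black
  k gray
    k→h: h black — skip
    q gray
      q→h: h black — skip
    q black
  k black
  o gray
    f gray
      m gray
        d gray
          g gray
          g black
        d black
        m→q: q black — skip
      m black
      j gray
        n gray
          p gray
            p→h: h black — skip
          p black
          n→l: l black — skip
        n black
        j→i: i is gray → back edge
Back edge closes the cycle i → o → f → j → i; its vertices are {f, i, j, o}.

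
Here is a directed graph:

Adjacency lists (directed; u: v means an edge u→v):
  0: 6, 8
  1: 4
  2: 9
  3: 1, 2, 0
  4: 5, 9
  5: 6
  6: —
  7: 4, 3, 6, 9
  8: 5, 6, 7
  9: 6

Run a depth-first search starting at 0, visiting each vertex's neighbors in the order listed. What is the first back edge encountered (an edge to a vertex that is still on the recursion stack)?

3→0

DFS from 0 (visiting each vertex's neighbors in the order listed); mark gray on enter, black on exit:
0 gray
  6 gray
  6 black
  8 gray
    5 gray
      5→6: 6 black — skip
    5 black
    8→6: 6 black — skip
    7 gray
      4 gray
        4→5: 5 black — skip
        9 gray
          9→6: 6 black — skip
        9 black
      4 black
      3 gray
        1 gray
          1→4: 4 black — skip
        1 black
        2 gray
          2→9: 9 black — skip
        2 black
        3→0: 0 is gray → back edge
First back edge: 3 → 0.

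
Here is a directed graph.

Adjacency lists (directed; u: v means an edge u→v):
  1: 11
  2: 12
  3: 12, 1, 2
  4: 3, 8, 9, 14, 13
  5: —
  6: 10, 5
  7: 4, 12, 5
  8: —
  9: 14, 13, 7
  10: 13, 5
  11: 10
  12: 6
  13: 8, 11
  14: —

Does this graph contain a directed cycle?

DFS with white/gray/black marking, starting from 1:
1 gray
  11 gray
    10 gray
      13 gray
        8 gray
        8 black
        13→11: 11 is gray → back edge
Back edge found, so a cycle exists: 11 → 10 → 13 → 11.

Yes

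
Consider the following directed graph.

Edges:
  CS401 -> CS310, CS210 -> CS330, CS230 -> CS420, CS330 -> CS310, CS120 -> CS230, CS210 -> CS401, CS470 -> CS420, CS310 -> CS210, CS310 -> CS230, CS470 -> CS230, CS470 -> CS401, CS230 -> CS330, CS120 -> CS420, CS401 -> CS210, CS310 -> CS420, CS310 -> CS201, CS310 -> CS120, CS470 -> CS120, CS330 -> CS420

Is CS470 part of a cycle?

No

CS470 lies on a cycle iff there is a path from CS470 back to itself.
Exploring from CS470, it never reaches itself; equivalently, its strongly connected component is a singleton.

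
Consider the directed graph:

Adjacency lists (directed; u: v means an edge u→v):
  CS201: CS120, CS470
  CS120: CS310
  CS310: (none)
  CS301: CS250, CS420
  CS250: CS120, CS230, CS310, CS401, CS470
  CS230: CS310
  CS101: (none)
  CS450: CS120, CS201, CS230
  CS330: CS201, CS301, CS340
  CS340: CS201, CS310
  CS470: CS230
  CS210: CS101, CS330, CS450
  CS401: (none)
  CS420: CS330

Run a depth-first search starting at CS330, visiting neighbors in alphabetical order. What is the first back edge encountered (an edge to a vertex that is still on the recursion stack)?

CS420→CS330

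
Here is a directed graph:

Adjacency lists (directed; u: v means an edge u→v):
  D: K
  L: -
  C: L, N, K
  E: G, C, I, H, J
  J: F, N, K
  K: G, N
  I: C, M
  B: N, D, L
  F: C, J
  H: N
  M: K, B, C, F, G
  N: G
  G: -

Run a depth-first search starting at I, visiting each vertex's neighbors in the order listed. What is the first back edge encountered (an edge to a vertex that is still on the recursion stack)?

J->F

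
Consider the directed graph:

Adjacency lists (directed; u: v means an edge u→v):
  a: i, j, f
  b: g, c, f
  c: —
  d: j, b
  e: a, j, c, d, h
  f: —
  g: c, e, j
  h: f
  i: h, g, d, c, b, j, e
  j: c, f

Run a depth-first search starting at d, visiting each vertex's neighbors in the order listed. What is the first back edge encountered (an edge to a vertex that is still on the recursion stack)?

i→g

DFS from d (visiting each vertex's neighbors in the order listed); mark gray on enter, black on exit:
d gray
  j gray
    c gray
    c black
    f gray
    f black
  j black
  b gray
    g gray
      g→c: c black — skip
      e gray
        a gray
          i gray
            h gray
              h→f: f black — skip
            h black
            i→g: g is gray → back edge
First back edge: i → g.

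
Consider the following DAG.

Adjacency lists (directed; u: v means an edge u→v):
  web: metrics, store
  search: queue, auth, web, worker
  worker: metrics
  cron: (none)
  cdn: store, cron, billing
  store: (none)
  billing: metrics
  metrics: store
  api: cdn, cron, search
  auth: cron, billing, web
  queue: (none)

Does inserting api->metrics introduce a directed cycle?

Adding api→metrics creates a cycle iff metrics can already reach api.
Explore from metrics: no path reaches api. The graph stays acyclic.

No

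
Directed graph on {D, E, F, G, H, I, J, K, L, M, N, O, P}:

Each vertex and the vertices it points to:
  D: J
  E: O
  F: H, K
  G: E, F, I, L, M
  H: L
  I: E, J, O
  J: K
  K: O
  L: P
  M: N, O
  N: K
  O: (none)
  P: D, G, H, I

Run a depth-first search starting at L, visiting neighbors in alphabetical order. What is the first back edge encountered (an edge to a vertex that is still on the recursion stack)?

DFS from L (visiting neighbors in alphabetical order); mark gray on enter, black on exit:
L gray
  P gray
    D gray
      J gray
        K gray
          O gray
          O black
        K black
      J black
    D black
    G gray
      E gray
        E→O: O black — skip
      E black
      F gray
        H gray
          H→L: L is gray → back edge
First back edge: H → L.

H->L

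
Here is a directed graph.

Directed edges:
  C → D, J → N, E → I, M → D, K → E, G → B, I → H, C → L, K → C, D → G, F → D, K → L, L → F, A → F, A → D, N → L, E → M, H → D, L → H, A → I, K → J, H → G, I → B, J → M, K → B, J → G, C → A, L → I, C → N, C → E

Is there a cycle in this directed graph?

No

DFS with white/gray/black marking, starting from A:
A gray
  F gray
    D gray
      G gray
        B gray
        B black
      G black
    D black
  F black
  I gray
    H gray
      H→G: G black — skip
      H→D: D black — skip
    H black
    I→B: B black — skip
  I black
  A→D: D black — skip
A black
C gray
  L gray
    L→F: F black — skip
    L→I: I black — skip
    L→H: H black — skip
  L black
  C→D: D black — skip
  E gray
    M gray
      M→D: D black — skip
    M black
    E→I: I black — skip
  E black
  C→A: A black — skip
  N gray
    N→L: L black — skip
  N black
C black
J gray
  J→G: G black — skip
  J→M: M black — skip
  J→N: N black — skip
J black
K gray
  K→J: J black — skip
  K→E: E black — skip
  K→L: L black — skip
  K→C: C black — skip
  K→B: B black — skip
K black
Every edge goes to a white or black vertex — no back edge, so the graph is acyclic.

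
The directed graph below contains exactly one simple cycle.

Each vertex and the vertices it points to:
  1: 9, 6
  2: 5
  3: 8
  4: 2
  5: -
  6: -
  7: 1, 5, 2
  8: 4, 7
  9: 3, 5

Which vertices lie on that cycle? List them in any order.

DFS with gray/black marking from 3:
3 gray
  8 gray
    4 gray
      2 gray
        5 gray
        5 black
      2 black
    4 black
    7 gray
      1 gray
        9 gray
          9→3: 3 is gray → back edge
Back edge closes the cycle 3 → 8 → 7 → 1 → 9 → 3; its vertices are {1, 3, 7, 8, 9}.

1, 3, 7, 8, 9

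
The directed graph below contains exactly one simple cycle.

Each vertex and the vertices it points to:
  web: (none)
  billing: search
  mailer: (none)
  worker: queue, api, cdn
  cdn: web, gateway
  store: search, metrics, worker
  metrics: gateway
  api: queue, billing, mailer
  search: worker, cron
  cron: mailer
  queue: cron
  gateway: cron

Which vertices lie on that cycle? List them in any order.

api, search, worker, billing

DFS with gray/black marking from search:
search gray
  worker gray
    queue gray
      cron gray
        mailer gray
        mailer black
      cron black
    queue black
    api gray
      api→queue: queue black — skip
      billing gray
        billing→search: search is gray → back edge
Back edge closes the cycle search → worker → api → billing → search; its vertices are {api, search, worker, billing}.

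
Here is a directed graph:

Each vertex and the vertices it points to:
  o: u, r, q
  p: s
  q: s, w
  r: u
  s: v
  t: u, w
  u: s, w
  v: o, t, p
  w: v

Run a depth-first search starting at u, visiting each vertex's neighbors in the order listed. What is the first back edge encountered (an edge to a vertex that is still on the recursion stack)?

o->u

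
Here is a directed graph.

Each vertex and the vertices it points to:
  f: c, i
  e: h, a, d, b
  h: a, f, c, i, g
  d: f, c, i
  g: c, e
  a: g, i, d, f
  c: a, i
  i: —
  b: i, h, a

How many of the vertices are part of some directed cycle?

A vertex is on a directed cycle iff it belongs to a strongly connected component of size ≥ 2 (or has a self-loop).
The vertices on cycles are {a, b, c, d, e, f, g, h} — 8 in total.

8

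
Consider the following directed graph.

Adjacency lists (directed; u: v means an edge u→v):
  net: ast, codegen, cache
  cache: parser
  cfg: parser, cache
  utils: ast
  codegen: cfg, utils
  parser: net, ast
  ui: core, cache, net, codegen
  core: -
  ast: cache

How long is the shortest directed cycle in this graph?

3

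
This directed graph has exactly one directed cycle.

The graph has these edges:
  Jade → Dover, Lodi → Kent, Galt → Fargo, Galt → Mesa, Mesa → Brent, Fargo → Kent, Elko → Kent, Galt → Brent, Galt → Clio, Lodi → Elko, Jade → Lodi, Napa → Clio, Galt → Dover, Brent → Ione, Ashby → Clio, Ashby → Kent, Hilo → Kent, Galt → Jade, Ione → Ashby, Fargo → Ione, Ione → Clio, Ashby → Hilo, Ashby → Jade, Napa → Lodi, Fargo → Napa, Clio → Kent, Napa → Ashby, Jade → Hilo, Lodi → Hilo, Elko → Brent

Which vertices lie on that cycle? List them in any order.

DFS with gray/black marking from Jade:
Jade gray
  Hilo gray
    Kent gray
    Kent black
  Hilo black
  Lodi gray
    Lodi→Kent: Kent black — skip
    Elko gray
      Elko→Kent: Kent black — skip
      Brent gray
        Ione gray
          Clio gray
            Clio→Kent: Kent black — skip
          Clio black
          Ashby gray
            Ashby→Kent: Kent black — skip
            Ashby→Jade: Jade is gray → back edge
Back edge closes the cycle Jade → Lodi → Elko → Brent → Ione → Ashby → Jade; its vertices are {Elko, Ione, Jade, Lodi, Ashby, Brent}.

Elko, Ione, Jade, Lodi, Ashby, Brent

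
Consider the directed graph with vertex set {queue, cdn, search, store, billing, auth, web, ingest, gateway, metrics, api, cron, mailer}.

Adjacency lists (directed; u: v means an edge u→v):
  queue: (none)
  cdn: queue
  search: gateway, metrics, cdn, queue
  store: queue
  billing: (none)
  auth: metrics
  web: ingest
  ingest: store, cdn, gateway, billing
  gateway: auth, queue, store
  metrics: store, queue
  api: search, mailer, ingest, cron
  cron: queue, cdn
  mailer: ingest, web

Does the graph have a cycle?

No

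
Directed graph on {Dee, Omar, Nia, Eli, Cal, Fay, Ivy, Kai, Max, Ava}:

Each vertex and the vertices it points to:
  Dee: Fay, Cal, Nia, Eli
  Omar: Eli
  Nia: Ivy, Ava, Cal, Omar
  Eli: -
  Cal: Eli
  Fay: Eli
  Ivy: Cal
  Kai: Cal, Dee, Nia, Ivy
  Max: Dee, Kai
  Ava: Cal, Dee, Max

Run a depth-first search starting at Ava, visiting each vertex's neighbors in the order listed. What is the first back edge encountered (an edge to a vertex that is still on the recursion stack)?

DFS from Ava (visiting each vertex's neighbors in the order listed); mark gray on enter, black on exit:
Ava gray
  Cal gray
    Eli gray
    Eli black
  Cal black
  Dee gray
    Fay gray
      Fay→Eli: Eli black — skip
    Fay black
    Dee→Cal: Cal black — skip
    Nia gray
      Ivy gray
        Ivy→Cal: Cal black — skip
      Ivy black
      Nia→Ava: Ava is gray → back edge
First back edge: Nia → Ava.

Nia->Ava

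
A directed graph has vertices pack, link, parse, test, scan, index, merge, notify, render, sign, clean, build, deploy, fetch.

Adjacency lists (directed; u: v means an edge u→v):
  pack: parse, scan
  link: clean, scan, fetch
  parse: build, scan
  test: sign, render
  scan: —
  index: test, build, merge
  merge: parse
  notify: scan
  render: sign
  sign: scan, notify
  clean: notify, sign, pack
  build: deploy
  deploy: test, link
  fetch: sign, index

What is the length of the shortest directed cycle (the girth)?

For each vertex v, BFS finds the shortest path from v back to v.
The shortest such closed walk is link → fetch → index → build → deploy → link, length 5.

5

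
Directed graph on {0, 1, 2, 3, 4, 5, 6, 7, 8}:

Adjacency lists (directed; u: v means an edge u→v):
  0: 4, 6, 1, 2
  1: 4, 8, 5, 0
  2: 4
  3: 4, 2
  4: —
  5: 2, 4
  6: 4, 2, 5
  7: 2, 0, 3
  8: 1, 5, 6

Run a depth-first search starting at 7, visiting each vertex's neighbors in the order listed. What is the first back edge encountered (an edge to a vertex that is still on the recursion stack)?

8->1

DFS from 7 (visiting each vertex's neighbors in the order listed); mark gray on enter, black on exit:
7 gray
  2 gray
    4 gray
    4 black
  2 black
  0 gray
    0→4: 4 black — skip
    6 gray
      6→4: 4 black — skip
      6→2: 2 black — skip
      5 gray
        5→2: 2 black — skip
        5→4: 4 black — skip
      5 black
    6 black
    1 gray
      1→4: 4 black — skip
      8 gray
        8→1: 1 is gray → back edge
First back edge: 8 → 1.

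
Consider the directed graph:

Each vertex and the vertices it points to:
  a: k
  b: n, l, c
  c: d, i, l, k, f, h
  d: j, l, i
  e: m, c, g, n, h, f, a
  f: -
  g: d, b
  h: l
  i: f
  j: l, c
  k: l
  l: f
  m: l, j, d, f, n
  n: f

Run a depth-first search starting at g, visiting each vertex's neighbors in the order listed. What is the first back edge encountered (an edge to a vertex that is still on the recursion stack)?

DFS from g (visiting each vertex's neighbors in the order listed); mark gray on enter, black on exit:
g gray
  d gray
    j gray
      l gray
        f gray
        f black
      l black
      c gray
        c→d: d is gray → back edge
First back edge: c → d.

c->d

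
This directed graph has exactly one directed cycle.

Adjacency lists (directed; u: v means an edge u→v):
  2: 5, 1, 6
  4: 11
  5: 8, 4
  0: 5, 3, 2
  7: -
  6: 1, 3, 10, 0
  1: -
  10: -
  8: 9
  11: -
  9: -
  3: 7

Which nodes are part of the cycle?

0, 2, 6

DFS with gray/black marking from 0:
0 gray
  5 gray
    8 gray
      9 gray
      9 black
    8 black
    4 gray
      11 gray
      11 black
    4 black
  5 black
  3 gray
    7 gray
    7 black
  3 black
  2 gray
    2→5: 5 black — skip
    1 gray
    1 black
    6 gray
      6→1: 1 black — skip
      6→3: 3 black — skip
      10 gray
      10 black
      6→0: 0 is gray → back edge
Back edge closes the cycle 0 → 2 → 6 → 0; its vertices are {0, 2, 6}.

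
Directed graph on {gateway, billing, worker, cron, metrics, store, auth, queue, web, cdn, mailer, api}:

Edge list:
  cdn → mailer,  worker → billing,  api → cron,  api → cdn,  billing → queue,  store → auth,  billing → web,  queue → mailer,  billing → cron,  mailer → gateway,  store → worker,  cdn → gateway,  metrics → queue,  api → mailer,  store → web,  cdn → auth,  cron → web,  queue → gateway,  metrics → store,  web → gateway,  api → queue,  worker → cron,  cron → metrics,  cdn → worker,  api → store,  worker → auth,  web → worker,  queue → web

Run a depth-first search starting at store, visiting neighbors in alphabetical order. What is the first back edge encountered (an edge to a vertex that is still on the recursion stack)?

queue→web

DFS from store (visiting neighbors in alphabetical order); mark gray on enter, black on exit:
store gray
  auth gray
  auth black
  web gray
    gateway gray
    gateway black
    worker gray
      worker→auth: auth black — skip
      billing gray
        cron gray
          metrics gray
            queue gray
              queue→gateway: gateway black — skip
              mailer gray
                mailer→gateway: gateway black — skip
              mailer black
              queue→web: web is gray → back edge
First back edge: queue → web.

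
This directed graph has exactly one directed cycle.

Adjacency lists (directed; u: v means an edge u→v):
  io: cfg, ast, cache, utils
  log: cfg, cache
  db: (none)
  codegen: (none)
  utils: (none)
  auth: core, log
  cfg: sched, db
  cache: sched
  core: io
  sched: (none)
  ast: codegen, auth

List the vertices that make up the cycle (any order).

io, ast, auth, core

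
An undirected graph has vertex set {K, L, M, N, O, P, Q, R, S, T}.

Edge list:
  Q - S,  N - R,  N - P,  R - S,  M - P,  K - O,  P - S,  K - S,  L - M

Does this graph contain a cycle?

Yes

DFS, tracking each vertex's parent; an edge to a visited non-parent vertex closes a cycle.
Start from T:
visit T (parent –)
visit K (parent –)
  visit O (parent K)
    O–K: parent, skip
  visit S (parent K)
    visit P (parent S)
      visit N (parent P)
        N–P: parent, skip
        visit R (parent N)
          R–N: parent, skip
          R–S: S visited and ≠ parent → cycle
Cycle: S – P – N – R – S.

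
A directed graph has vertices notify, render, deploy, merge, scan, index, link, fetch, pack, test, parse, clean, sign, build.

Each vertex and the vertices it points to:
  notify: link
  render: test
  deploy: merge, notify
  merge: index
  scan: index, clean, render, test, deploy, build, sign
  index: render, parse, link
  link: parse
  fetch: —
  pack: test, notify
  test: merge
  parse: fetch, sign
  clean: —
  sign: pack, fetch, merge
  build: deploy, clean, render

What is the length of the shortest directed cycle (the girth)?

4

For each vertex v, BFS finds the shortest path from v back to v.
The shortest such closed walk is index → render → test → merge → index, length 4.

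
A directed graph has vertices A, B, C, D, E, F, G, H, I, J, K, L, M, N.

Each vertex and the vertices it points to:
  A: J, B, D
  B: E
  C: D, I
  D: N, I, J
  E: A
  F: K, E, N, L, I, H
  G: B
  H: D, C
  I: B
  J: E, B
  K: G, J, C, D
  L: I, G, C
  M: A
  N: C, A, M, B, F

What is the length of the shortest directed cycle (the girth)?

2

For each vertex v, BFS finds the shortest path from v back to v.
The shortest such closed walk is F → N → F, length 2.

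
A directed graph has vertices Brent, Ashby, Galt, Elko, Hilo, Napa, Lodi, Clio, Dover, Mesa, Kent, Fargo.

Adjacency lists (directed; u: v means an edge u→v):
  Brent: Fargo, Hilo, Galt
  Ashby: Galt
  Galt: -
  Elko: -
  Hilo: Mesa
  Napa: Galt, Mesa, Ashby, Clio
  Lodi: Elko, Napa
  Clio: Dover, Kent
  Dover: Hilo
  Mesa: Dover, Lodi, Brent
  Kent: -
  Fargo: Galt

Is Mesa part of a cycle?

Mesa is on a cycle iff Mesa can reach itself via ≥1 edge.
Mesa → Dover → Hilo → Mesa — yes.

Yes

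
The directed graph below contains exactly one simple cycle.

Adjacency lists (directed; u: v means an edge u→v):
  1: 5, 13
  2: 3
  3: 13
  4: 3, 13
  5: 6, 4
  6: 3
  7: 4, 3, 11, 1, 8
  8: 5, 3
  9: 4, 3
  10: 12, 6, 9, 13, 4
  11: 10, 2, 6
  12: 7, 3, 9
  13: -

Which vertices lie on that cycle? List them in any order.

7, 10, 11, 12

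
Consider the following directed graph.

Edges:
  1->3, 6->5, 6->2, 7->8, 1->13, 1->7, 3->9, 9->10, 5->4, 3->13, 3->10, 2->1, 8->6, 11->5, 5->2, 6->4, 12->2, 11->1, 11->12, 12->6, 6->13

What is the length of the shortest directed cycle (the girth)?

For each vertex v, BFS finds the shortest path from v back to v.
The shortest such closed walk is 1 → 7 → 8 → 6 → 2 → 1, length 5.

5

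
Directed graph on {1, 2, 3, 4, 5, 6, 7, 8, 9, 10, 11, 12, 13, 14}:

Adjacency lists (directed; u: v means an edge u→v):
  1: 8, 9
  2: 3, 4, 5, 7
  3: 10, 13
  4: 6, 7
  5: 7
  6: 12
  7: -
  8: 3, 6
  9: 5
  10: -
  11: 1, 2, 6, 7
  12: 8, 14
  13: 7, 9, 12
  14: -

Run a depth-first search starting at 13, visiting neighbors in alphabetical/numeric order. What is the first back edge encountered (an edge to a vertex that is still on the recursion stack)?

3→13

DFS from 13 (visiting neighbors in alphabetical/numeric order); mark gray on enter, black on exit:
13 gray
  7 gray
  7 black
  9 gray
    5 gray
      5→7: 7 black — skip
    5 black
  9 black
  12 gray
    8 gray
      3 gray
        10 gray
        10 black
        3→13: 13 is gray → back edge
First back edge: 3 → 13.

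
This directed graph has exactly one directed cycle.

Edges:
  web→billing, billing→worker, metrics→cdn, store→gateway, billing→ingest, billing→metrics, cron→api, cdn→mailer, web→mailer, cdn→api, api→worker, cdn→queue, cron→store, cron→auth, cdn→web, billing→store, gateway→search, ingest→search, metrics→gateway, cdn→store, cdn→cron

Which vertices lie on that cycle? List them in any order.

cdn, web, billing, metrics

DFS with gray/black marking from metrics:
metrics gray
  gateway gray
    search gray
    search black
  gateway black
  cdn gray
    queue gray
    queue black
    store gray
      store→gateway: gateway black — skip
    store black
    cron gray
      cron→store: store black — skip
      auth gray
      auth black
      api gray
        worker gray
        worker black
      api black
    cron black
    web gray
      billing gray
        ingest gray
          ingest→search: search black — skip
        ingest black
        billing→worker: worker black — skip
        billing→metrics: metrics is gray → back edge
Back edge closes the cycle metrics → cdn → web → billing → metrics; its vertices are {cdn, web, billing, metrics}.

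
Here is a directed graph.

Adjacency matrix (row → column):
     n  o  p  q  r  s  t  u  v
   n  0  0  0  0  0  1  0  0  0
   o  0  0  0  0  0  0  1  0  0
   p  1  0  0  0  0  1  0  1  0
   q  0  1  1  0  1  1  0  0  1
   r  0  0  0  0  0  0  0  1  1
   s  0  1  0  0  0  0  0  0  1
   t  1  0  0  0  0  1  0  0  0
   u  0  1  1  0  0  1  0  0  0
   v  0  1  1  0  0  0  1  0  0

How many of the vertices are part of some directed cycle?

7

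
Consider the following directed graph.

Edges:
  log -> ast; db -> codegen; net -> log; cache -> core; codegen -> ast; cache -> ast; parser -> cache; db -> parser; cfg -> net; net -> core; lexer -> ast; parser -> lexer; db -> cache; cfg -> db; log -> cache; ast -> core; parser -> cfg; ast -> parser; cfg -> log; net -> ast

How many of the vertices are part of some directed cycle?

9

A vertex is on a directed cycle iff it belongs to a strongly connected component of size ≥ 2 (or has a self-loop).
The vertices on cycles are {db, ast, cfg, log, net, cache, lexer, parser, codegen} — 9 in total.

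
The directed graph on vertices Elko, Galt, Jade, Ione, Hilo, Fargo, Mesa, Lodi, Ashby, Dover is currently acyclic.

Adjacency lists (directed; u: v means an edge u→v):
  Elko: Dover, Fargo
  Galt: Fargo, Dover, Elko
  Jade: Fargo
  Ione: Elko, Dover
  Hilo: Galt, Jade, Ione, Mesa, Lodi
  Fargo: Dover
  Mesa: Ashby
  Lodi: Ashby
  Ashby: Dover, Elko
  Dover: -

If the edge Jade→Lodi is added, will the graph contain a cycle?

No

Adding Jade→Lodi creates a cycle iff Lodi can already reach Jade.
Explore from Lodi: no path reaches Jade. The graph stays acyclic.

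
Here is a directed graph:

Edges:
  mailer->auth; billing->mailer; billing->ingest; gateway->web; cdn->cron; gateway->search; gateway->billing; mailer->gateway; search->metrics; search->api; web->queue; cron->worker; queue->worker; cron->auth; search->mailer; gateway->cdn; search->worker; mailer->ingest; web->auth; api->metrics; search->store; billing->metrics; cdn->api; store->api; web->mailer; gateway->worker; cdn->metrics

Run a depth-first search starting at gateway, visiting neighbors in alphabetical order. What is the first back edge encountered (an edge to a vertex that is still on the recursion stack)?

mailer→gateway

DFS from gateway (visiting neighbors in alphabetical order); mark gray on enter, black on exit:
gateway gray
  billing gray
    ingest gray
    ingest black
    mailer gray
      auth gray
      auth black
      mailer→gateway: gateway is gray → back edge
First back edge: mailer → gateway.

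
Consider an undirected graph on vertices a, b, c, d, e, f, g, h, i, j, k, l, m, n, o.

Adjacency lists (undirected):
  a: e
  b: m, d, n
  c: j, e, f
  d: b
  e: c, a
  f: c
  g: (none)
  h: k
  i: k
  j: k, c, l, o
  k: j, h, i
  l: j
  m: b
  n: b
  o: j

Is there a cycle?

No

DFS, tracking each vertex's parent; an edge to a visited non-parent vertex closes a cycle.
Start from j:
visit j (parent –)
  visit k (parent j)
    k–j: parent, skip
    visit h (parent k)
      h–k: parent, skip
    visit i (parent k)
      i–k: parent, skip
  visit c (parent j)
    c–j: parent, skip
    visit e (parent c)
      e–c: parent, skip
      visit a (parent e)
        a–e: parent, skip
    visit f (parent c)
      f–c: parent, skip
  visit l (parent j)
    l–j: parent, skip
  visit o (parent j)
    o–j: parent, skip
visit b (parent –)
  visit m (parent b)
    m–b: parent, skip
  visit d (parent b)
    d–b: parent, skip
  visit n (parent b)
    n–b: parent, skip
visit g (parent –)
No non-parent visited neighbor found — the graph is a forest.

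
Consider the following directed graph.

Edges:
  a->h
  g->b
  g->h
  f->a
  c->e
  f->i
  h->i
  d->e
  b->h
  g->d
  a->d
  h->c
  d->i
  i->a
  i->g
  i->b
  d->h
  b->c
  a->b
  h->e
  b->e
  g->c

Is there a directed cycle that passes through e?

e lies on a cycle iff there is a path from e back to itself.
Exploring from e, it never reaches itself; equivalently, its strongly connected component is a singleton.

No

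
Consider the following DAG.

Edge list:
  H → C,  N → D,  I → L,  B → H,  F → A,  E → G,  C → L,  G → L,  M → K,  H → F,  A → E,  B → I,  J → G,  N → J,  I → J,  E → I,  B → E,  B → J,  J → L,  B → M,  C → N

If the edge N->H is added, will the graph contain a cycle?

Adding N→H creates a cycle iff H can already reach N.
Path from H: H → C → N.
So H → … → N → H is a cycle.

Yes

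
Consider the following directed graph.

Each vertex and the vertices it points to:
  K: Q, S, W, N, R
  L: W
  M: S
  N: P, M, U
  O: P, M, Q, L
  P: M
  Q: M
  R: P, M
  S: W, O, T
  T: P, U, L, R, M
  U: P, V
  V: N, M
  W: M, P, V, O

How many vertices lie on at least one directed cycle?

12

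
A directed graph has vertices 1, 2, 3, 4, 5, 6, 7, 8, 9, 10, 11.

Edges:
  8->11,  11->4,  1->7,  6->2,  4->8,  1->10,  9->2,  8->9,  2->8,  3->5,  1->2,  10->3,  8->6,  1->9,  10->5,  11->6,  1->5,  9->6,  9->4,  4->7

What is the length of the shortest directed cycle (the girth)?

3

For each vertex v, BFS finds the shortest path from v back to v.
The shortest such closed walk is 9 → 2 → 8 → 9, length 3.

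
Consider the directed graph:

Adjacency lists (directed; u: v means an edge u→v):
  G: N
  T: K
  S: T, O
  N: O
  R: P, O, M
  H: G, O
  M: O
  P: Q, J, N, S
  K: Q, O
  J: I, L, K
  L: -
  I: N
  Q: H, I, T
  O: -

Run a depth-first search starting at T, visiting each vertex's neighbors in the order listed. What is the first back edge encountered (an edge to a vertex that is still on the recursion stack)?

DFS from T (visiting each vertex's neighbors in the order listed); mark gray on enter, black on exit:
T gray
  K gray
    Q gray
      H gray
        G gray
          N gray
            O gray
            O black
          N black
        G black
        H→O: O black — skip
      H black
      I gray
        I→N: N black — skip
      I black
      Q→T: T is gray → back edge
First back edge: Q → T.

Q→T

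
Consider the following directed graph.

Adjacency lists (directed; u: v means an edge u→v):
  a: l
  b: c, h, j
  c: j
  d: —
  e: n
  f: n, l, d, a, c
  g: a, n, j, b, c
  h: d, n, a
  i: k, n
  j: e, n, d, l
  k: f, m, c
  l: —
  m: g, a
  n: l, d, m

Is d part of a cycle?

d lies on a cycle iff there is a path from d back to itself.
Exploring from d, it never reaches itself; equivalently, its strongly connected component is a singleton.

No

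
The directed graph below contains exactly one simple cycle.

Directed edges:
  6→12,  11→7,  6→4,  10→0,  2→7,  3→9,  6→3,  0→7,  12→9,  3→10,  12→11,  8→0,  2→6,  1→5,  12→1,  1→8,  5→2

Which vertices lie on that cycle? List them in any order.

1, 2, 5, 6, 12

DFS with gray/black marking from 6:
6 gray
  3 gray
    9 gray
    9 black
    10 gray
      0 gray
        7 gray
        7 black
      0 black
    10 black
  3 black
  12 gray
    11 gray
      11→7: 7 black — skip
    11 black
    1 gray
      8 gray
        8→0: 0 black — skip
      8 black
      5 gray
        2 gray
          2→7: 7 black — skip
          2→6: 6 is gray → back edge
Back edge closes the cycle 6 → 12 → 1 → 5 → 2 → 6; its vertices are {1, 2, 5, 6, 12}.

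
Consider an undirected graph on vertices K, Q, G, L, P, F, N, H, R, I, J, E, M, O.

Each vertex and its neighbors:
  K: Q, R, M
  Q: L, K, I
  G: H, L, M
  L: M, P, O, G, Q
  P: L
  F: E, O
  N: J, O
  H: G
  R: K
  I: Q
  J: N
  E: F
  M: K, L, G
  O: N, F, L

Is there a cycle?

Yes

DFS, tracking each vertex's parent; an edge to a visited non-parent vertex closes a cycle.
Start from E:
visit E (parent –)
  visit F (parent E)
    F–E: parent, skip
    visit O (parent F)
      visit N (parent O)
        visit J (parent N)
          J–N: parent, skip
        N–O: parent, skip
      O–F: parent, skip
      visit L (parent O)
        visit M (parent L)
          visit K (parent M)
            visit Q (parent K)
              Q–L: L visited and ≠ parent → cycle
Cycle: L – M – K – Q – L.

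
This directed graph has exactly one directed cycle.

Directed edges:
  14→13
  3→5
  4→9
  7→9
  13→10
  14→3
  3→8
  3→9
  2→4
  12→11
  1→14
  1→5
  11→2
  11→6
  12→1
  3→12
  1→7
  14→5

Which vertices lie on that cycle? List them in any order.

1, 3, 12, 14

DFS with gray/black marking from 14:
14 gray
  13 gray
    10 gray
    10 black
  13 black
  3 gray
    9 gray
    9 black
    12 gray
      1 gray
        5 gray
        5 black
        1→14: 14 is gray → back edge
Back edge closes the cycle 14 → 3 → 12 → 1 → 14; its vertices are {1, 3, 12, 14}.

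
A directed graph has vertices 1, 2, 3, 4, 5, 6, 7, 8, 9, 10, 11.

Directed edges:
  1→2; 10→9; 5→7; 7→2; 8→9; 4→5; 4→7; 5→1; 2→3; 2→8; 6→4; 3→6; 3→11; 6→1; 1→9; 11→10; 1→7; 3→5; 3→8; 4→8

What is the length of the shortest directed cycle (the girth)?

4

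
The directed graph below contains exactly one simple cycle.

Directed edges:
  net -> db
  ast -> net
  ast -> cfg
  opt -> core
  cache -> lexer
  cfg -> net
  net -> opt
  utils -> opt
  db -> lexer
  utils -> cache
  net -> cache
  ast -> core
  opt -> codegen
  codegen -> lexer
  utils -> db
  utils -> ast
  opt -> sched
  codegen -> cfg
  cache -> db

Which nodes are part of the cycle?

cfg, net, opt, codegen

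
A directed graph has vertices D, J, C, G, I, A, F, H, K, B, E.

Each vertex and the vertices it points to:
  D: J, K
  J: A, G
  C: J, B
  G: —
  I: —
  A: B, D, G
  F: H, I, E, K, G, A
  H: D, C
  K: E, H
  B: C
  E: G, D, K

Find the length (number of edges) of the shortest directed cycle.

For each vertex v, BFS finds the shortest path from v back to v.
The shortest such closed walk is K → E → K, length 2.

2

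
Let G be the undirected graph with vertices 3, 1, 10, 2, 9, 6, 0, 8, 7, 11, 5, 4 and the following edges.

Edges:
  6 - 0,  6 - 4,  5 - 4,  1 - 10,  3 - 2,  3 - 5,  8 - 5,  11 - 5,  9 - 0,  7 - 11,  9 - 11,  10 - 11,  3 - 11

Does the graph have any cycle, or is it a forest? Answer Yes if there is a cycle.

DFS, tracking each vertex's parent; an edge to a visited non-parent vertex closes a cycle.
Start from 10:
visit 10 (parent –)
  visit 1 (parent 10)
    1–10: parent, skip
  visit 11 (parent 10)
    visit 5 (parent 11)
      visit 4 (parent 5)
        visit 6 (parent 4)
          visit 0 (parent 6)
            visit 9 (parent 0)
              9–11: 11 visited and ≠ parent → cycle
Cycle: 11 – 5 – 4 – 6 – 0 – 9 – 11.

Yes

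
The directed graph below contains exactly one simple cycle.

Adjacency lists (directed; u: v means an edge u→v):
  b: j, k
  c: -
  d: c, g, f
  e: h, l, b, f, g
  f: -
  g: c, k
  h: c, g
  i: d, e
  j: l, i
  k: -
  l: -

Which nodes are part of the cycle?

DFS with gray/black marking from e:
e gray
  h gray
    c gray
    c black
    g gray
      g→c: c black — skip
      k gray
      k black
    g black
  h black
  l gray
  l black
  b gray
    j gray
      j→l: l black — skip
      i gray
        d gray
          d→c: c black — skip
          d→g: g black — skip
          f gray
          f black
        d black
        i→e: e is gray → back edge
Back edge closes the cycle e → b → j → i → e; its vertices are {b, e, i, j}.

b, e, i, j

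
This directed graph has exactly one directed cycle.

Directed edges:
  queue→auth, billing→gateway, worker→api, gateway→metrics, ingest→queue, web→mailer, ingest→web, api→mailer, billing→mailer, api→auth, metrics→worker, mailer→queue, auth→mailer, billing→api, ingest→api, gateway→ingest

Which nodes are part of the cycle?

auth, queue, mailer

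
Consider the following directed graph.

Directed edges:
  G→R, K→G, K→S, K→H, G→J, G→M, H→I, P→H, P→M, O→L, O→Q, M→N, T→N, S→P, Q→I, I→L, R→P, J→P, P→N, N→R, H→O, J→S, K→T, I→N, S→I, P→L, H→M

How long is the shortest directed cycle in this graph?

3

For each vertex v, BFS finds the shortest path from v back to v.
The shortest such closed walk is R → P → N → R, length 3.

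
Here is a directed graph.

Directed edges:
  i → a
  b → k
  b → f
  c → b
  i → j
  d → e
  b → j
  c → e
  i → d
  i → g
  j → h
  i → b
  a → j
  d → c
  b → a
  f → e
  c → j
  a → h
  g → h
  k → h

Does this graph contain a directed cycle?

DFS with white/gray/black marking, starting from j:
j gray
  h gray
  h black
j black
a gray
  a→j: j black — skip
  a→h: h black — skip
a black
b gray
  b→a: a black — skip
  k gray
    k→h: h black — skip
  k black
  b→j: j black — skip
  f gray
    e gray
    e black
  f black
b black
c gray
  c→b: b black — skip
  c→e: e black — skip
  c→j: j black — skip
c black
d gray
  d→c: c black — skip
  d→e: e black — skip
d black
g gray
  g→h: h black — skip
g black
i gray
  i→b: b black — skip
  i→d: d black — skip
  i→a: a black — skip
  i→j: j black — skip
  i→g: g black — skip
i black
Every edge goes to a white or black vertex — no back edge, so the graph is acyclic.

No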